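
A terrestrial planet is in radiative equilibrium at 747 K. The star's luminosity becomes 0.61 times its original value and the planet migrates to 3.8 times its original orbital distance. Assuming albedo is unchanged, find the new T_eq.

T_eq ≈ 339 K

T_eq ∝ L^(1/4) · d^(−1/2).
T′ = 747 × 0.61^(1/4) / 3.8^(1/2) = 339 K.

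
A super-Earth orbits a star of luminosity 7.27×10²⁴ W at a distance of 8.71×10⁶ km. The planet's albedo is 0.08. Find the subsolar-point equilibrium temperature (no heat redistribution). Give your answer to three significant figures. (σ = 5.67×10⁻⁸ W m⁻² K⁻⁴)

T_ss ≈ 593 K

d = 8.71×10⁶ km = 8.71×10⁹ m.
Flux: S = L/(4πd²) = 7.27×10²⁴/(4π×(8.71×10⁹)²) = 7630 W m⁻².
At the subsolar point the surface absorbs S(1−A) and emits σT⁴ per unit area — no factor of 4, since only the local patch is in balance.
T = [7630 × 0.92 / 5.67×10⁻⁸]^(1/4) = (1.24×10¹¹)^(1/4) = 593 K.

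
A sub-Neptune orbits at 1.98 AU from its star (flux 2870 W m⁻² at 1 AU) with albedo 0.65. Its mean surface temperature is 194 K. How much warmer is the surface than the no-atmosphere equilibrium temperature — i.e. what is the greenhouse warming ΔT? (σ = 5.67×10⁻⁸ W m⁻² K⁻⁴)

ΔT ≈ 10.7 K

S = 2870/1.98² = 732.1 W m⁻².
T_eq = [S(1−A)/(4σ)]^(1/4) = [732.1×0.35/(4×5.67×10⁻⁸)]^(1/4) = 183.3 K.
ΔT = T_surf − T_eq = 194 − 183.3.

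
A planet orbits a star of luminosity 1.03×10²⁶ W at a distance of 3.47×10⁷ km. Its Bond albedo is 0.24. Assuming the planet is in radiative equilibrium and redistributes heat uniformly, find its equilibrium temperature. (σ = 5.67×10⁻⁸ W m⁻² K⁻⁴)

T_eq ≈ 389 K

d = 3.47×10⁷ km = 3.47×10¹⁰ m.
Flux: S = L/(4πd²) = 1.03×10²⁶/(4π×(3.47×10¹⁰)²) = 6810 W m⁻².
Energy balance: absorbed = emitted ⇒ πR²·S(1−A) = 4πR²·σT_eq⁴, so T_eq⁴ = S(1−A)/(4σ).
T_eq = [6810 × 0.76 / (4 × 5.67×10⁻⁸)]^(1/4) = (2.28×10¹⁰)^(1/4) = 389 K.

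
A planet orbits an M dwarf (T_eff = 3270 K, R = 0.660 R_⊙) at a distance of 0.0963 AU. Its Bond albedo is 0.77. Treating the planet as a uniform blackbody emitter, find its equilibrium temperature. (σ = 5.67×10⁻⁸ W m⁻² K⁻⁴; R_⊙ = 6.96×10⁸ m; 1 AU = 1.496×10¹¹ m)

T_eq ≈ 286 K

R_⋆ = 0.660 × 6.96×10⁸ = 4.59×10⁸ m.
d = 0.0963 AU = 1.44×10¹⁰ m.
L = 4πR_⋆²σT_⋆⁴ = 4π(4.59×10⁸)² × 5.67×10⁻⁸ × (3270)⁴ = 1.72×10²⁵ W.
S = L/(4πd²) = 6590 W m⁻².
Energy balance: absorbed = emitted ⇒ πR²·S(1−A) = 4πR²·σT_eq⁴, so T_eq⁴ = S(1−A)/(4σ).
T_eq = [6590 × 0.23 / (4 × 5.67×10⁻⁸)]^(1/4) = (6.68×10⁹)^(1/4) = 286 K.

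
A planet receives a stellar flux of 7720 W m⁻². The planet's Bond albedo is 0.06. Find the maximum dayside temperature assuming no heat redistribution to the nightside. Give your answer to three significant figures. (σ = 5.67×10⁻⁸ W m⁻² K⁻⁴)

T_ss ≈ 598 K

With no redistribution each surface element balances locally: S(1−A) = σT⁴.
T = [7720 × 0.94 / 5.67×10⁻⁸]^(1/4) = (1.28×10¹¹)^(1/4) = 598 K.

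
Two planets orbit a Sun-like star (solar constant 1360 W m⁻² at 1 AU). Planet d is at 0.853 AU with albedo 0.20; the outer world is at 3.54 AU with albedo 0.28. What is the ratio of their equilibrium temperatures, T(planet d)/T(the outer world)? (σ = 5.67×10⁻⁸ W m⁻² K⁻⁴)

T_eq = [S₀(1−A)/(4σd²)]^(1/4), so T ∝ (1−A)^(1/4) / √d.
T₁ = [1360×0.80/(4×5.67×10⁻⁸×0.853²)]^(1/4) = 284.95 K.
T₂ = [1360×0.72/(4×5.67×10⁻⁸×3.54²)]^(1/4) = 136.24 K.

T₁/T₂ ≈ 2.092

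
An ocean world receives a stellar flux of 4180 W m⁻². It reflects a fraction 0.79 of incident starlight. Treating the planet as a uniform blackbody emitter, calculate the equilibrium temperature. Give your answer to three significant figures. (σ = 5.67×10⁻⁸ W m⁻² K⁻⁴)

Energy balance: absorbed = emitted ⇒ πR²·S(1−A) = 4πR²·σT_eq⁴, so T_eq⁴ = S(1−A)/(4σ).
T_eq = [4180 × 0.21 / (4 × 5.67×10⁻⁸)]^(1/4) = (3.87×10⁹)^(1/4) = 249 K.

T_eq ≈ 249 K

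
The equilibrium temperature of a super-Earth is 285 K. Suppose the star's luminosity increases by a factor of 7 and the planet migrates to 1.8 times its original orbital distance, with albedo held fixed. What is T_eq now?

T_eq ≈ 346 K

T_eq ∝ L^(1/4) · d^(−1/2).
T′ = 285 × 7^(1/4) / 1.8^(1/2) = 346 K.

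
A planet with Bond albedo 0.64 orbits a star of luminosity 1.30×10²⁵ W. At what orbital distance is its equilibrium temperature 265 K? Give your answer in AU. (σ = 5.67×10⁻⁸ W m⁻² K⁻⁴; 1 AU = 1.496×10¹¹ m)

From T_eq⁴ = L(1−A)/(16πσd²): d = √[L(1−A)/(16πσT_eq⁴)].
d = √[1.30×10²⁵ × 0.36 / (16π × 5.67×10⁻⁸ × (265)⁴)] = 1.82×10¹⁰ m = 0.122 AU.

d ≈ 0.122 AU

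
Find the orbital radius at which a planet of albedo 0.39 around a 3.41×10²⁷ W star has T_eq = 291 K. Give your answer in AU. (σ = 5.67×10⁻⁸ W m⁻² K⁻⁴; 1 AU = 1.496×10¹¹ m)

d ≈ 2.13 AU

From T_eq⁴ = L(1−A)/(16πσd²): d = √[L(1−A)/(16πσT_eq⁴)].
d = √[3.41×10²⁷ × 0.61 / (16π × 5.67×10⁻⁸ × (291)⁴)] = 3.19×10¹¹ m = 2.13 AU.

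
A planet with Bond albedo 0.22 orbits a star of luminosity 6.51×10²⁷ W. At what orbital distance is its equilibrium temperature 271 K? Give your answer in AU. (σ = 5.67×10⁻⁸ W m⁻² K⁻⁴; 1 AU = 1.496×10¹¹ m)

d ≈ 3.84 AU

From T_eq⁴ = L(1−A)/(16πσd²): d = √[L(1−A)/(16πσT_eq⁴)].
d = √[6.51×10²⁷ × 0.78 / (16π × 5.67×10⁻⁸ × (271)⁴)] = 5.75×10¹¹ m = 3.84 AU.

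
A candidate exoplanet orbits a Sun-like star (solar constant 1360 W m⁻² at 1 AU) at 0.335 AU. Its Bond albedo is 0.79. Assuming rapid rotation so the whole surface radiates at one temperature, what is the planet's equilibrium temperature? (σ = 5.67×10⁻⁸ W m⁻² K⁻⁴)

Flux at 0.335 AU: S = 1360/0.335² = 1.21×10⁴ W m⁻².
Energy balance: absorbed = emitted ⇒ πR²·S(1−A) = 4πR²·σT_eq⁴, so T_eq⁴ = S(1−A)/(4σ).
T_eq = [1.21×10⁴ × 0.21 / (4 × 5.67×10⁻⁸)]^(1/4) = (1.12×10¹⁰)^(1/4) = 325 K.

T_eq ≈ 325 K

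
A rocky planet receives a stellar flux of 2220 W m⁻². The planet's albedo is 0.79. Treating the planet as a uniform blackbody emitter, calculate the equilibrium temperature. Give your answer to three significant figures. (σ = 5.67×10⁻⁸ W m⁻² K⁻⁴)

Energy balance: absorbed = emitted ⇒ πR²·S(1−A) = 4πR²·σT_eq⁴, so T_eq⁴ = S(1−A)/(4σ).
T_eq = [2220 × 0.21 / (4 × 5.67×10⁻⁸)]^(1/4) = (2.06×10⁹)^(1/4) = 213 K.

T_eq ≈ 213 K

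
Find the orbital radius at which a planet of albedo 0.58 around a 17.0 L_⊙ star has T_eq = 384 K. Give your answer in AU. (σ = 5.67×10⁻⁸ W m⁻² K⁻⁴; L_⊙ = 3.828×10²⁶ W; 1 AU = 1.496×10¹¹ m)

d ≈ 1.40 AU

L = 17.0 × 3.828×10²⁶ = 6.51×10²⁷ W.
From T_eq⁴ = L(1−A)/(16πσd²): d = √[L(1−A)/(16πσT_eq⁴)].
d = √[6.51×10²⁷ × 0.42 / (16π × 5.67×10⁻⁸ × (384)⁴)] = 2.10×10¹¹ m = 1.40 AU.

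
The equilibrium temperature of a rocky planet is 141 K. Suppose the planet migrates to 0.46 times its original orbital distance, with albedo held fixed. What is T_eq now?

T_eq ∝ L^(1/4) · d^(−1/2).
T′ = 141 / 0.46^(1/2) = 208 K.

T_eq ≈ 208 K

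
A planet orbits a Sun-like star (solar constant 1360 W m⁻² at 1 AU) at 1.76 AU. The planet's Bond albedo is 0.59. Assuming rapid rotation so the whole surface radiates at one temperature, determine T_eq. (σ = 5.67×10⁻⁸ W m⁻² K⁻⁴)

T_eq ≈ 168 K

Flux at 1.76 AU: S = 1360/1.76² = 439 W m⁻².
Energy balance: absorbed = emitted ⇒ πR²·S(1−A) = 4πR²·σT_eq⁴, so T_eq⁴ = S(1−A)/(4σ).
T_eq = [439 × 0.41 / (4 × 5.67×10⁻⁸)]^(1/4) = (7.94×10⁸)^(1/4) = 168 K.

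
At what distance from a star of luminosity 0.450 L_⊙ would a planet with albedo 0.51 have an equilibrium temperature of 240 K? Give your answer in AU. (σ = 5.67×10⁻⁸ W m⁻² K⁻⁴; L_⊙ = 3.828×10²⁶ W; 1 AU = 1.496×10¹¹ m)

L = 0.450 × 3.828×10²⁶ = 1.72×10²⁶ W.
From T_eq⁴ = L(1−A)/(16πσd²): d = √[L(1−A)/(16πσT_eq⁴)].
d = √[1.72×10²⁶ × 0.49 / (16π × 5.67×10⁻⁸ × (240)⁴)] = 9.45×10¹⁰ m = 0.632 AU.

d ≈ 0.632 AU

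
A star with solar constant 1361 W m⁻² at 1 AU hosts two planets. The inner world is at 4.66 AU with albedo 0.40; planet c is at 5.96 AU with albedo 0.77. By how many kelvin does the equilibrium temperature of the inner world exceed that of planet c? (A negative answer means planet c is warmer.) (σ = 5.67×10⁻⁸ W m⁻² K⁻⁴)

T_eq = [S₀(1−A)/(4σd²)]^(1/4), so T ∝ (1−A)^(1/4) / √d.
T₁ = [1361×0.60/(4×5.67×10⁻⁸×4.66²)]^(1/4) = 113.47 K.
T₂ = [1361×0.23/(4×5.67×10⁻⁸×5.96²)]^(1/4) = 78.95 K.

ΔT ≈ 34.5 K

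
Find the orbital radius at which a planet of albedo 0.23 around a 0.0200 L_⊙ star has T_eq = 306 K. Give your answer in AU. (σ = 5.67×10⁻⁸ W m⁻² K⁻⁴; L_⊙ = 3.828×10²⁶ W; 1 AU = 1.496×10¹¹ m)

L = 0.0200 × 3.828×10²⁶ = 7.66×10²⁴ W.
From T_eq⁴ = L(1−A)/(16πσd²): d = √[L(1−A)/(16πσT_eq⁴)].
d = √[7.66×10²⁴ × 0.77 / (16π × 5.67×10⁻⁸ × (306)⁴)] = 1.54×10¹⁰ m = 0.103 AU.

d ≈ 0.103 AU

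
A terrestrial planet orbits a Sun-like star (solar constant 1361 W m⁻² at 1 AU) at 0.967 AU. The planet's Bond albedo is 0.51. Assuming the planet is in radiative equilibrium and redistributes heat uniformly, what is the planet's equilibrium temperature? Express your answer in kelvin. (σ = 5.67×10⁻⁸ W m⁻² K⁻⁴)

Flux at 0.967 AU: S = 1361/0.967² = 1460 W m⁻².
Energy balance: absorbed = emitted ⇒ πR²·S(1−A) = 4πR²·σT_eq⁴, so T_eq⁴ = S(1−A)/(4σ).
T_eq = [1460 × 0.49 / (4 × 5.67×10⁻⁸)]^(1/4) = (3.14×10⁹)^(1/4) = 237 K.

T_eq ≈ 237 K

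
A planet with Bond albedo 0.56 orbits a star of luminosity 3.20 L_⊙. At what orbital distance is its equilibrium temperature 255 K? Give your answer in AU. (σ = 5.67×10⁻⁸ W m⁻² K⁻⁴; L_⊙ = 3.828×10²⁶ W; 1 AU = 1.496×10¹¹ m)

L = 3.20 × 3.828×10²⁶ = 1.22×10²⁷ W.
From T_eq⁴ = L(1−A)/(16πσd²): d = √[L(1−A)/(16πσT_eq⁴)].
d = √[1.22×10²⁷ × 0.44 / (16π × 5.67×10⁻⁸ × (255)⁴)] = 2.11×10¹¹ m = 1.41 AU.

d ≈ 1.41 AU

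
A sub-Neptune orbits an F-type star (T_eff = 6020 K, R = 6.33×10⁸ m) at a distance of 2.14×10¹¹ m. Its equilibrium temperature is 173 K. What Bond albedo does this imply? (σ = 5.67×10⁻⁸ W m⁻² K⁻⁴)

L = 4πR_⋆²σT_⋆⁴ = 4π(6.33×10⁸)² × 5.67×10⁻⁸ × (6020)⁴ = 3.75×10²⁶ W.
S = L/(4πd²) = 652 W m⁻².
From T_eq⁴ = S(1−A)/(4σ): 1−A = 4σT_eq⁴/S.
1−A = 4 × 5.67×10⁻⁸ × (173)⁴ / 652 = 0.312.

A ≈ 0.69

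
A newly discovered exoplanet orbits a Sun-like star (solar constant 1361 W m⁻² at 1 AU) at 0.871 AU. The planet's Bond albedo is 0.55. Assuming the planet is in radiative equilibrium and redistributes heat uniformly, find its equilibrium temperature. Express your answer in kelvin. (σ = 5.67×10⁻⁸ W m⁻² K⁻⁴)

T_eq ≈ 244 K

Flux at 0.871 AU: S = 1361/0.871² = 1790 W m⁻².
Energy balance: absorbed = emitted ⇒ πR²·S(1−A) = 4πR²·σT_eq⁴, so T_eq⁴ = S(1−A)/(4σ).
T_eq = [1790 × 0.45 / (4 × 5.67×10⁻⁸)]^(1/4) = (3.56×10⁹)^(1/4) = 244 K.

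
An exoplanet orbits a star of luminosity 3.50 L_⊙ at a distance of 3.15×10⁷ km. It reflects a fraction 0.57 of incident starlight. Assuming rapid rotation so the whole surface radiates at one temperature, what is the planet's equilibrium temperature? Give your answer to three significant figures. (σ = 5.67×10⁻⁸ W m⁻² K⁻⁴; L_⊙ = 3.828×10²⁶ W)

d = 3.15×10⁷ km = 3.15×10¹⁰ m.
L = 3.50 × 3.828×10²⁶ = 1.34×10²⁷ W.
Flux: S = L/(4πd²) = 1.34×10²⁷/(4π×(3.15×10¹⁰)²) = 1.07×10⁵ W m⁻².
Energy balance: absorbed = emitted ⇒ πR²·S(1−A) = 4πR²·σT_eq⁴, so T_eq⁴ = S(1−A)/(4σ).
T_eq = [1.07×10⁵ × 0.43 / (4 × 5.67×10⁻⁸)]^(1/4) = (2.04×10¹¹)^(1/4) = 672 K.

T_eq ≈ 672 K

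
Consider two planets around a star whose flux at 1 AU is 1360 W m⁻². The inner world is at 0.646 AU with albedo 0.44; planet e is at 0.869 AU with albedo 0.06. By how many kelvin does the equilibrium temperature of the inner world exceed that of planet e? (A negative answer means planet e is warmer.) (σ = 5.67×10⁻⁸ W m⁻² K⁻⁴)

T_eq = [S₀(1−A)/(4σd²)]^(1/4), so T ∝ (1−A)^(1/4) / √d.
T₁ = [1360×0.56/(4×5.67×10⁻⁸×0.646²)]^(1/4) = 299.51 K.
T₂ = [1360×0.94/(4×5.67×10⁻⁸×0.869²)]^(1/4) = 293.93 K.

ΔT ≈ 5.6 K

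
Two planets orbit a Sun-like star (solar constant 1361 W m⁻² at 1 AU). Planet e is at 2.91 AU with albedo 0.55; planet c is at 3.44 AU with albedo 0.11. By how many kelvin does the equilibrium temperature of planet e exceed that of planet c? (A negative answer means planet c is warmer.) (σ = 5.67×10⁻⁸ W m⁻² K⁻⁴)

ΔT ≈ -12.1 K

T_eq = [S₀(1−A)/(4σd²)]^(1/4), so T ∝ (1−A)^(1/4) / √d.
T₁ = [1361×0.45/(4×5.67×10⁻⁸×2.91²)]^(1/4) = 133.63 K.
T₂ = [1361×0.89/(4×5.67×10⁻⁸×3.44²)]^(1/4) = 145.75 K.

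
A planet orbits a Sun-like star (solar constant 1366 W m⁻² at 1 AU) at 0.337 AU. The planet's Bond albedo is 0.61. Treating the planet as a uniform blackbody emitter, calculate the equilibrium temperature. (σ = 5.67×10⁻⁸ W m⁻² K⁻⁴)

T_eq ≈ 379 K

Flux at 0.337 AU: S = 1366/0.337² = 1.20×10⁴ W m⁻².
Energy balance: absorbed = emitted ⇒ πR²·S(1−A) = 4πR²·σT_eq⁴, so T_eq⁴ = S(1−A)/(4σ).
T_eq = [1.20×10⁴ × 0.39 / (4 × 5.67×10⁻⁸)]^(1/4) = (2.07×10¹⁰)^(1/4) = 379 K.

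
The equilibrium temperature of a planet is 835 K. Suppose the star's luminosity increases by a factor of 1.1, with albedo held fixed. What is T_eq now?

T_eq ≈ 855 K

T_eq ∝ L^(1/4) · d^(−1/2).
T′ = 835 × 1.1^(1/4) = 855 K.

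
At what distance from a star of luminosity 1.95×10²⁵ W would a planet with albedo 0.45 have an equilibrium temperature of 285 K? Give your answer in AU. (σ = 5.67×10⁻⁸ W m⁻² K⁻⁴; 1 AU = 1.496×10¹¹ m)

d ≈ 0.160 AU

From T_eq⁴ = L(1−A)/(16πσd²): d = √[L(1−A)/(16πσT_eq⁴)].
d = √[1.95×10²⁵ × 0.55 / (16π × 5.67×10⁻⁸ × (285)⁴)] = 2.39×10¹⁰ m = 0.160 AU.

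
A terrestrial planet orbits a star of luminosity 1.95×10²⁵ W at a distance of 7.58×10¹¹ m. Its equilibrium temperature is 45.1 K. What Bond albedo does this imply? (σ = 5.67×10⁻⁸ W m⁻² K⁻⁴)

Flux: S = L/(4πd²) = 1.95×10²⁵/(4π×(7.58×10¹¹)²) = 2.70 W m⁻².
From T_eq⁴ = S(1−A)/(4σ): 1−A = 4σT_eq⁴/S.
1−A = 4 × 5.67×10⁻⁸ × (45.1)⁴ / 2.70 = 0.347.

A ≈ 0.65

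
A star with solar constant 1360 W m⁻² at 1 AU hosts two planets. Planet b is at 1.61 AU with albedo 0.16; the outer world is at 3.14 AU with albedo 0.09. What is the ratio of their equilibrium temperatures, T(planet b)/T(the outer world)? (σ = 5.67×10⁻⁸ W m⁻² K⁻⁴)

T_eq = [S₀(1−A)/(4σd²)]^(1/4), so T ∝ (1−A)^(1/4) / √d.
T₁ = [1360×0.84/(4×5.67×10⁻⁸×1.61²)]^(1/4) = 209.96 K.
T₂ = [1360×0.91/(4×5.67×10⁻⁸×3.14²)]^(1/4) = 153.38 K.

T₁/T₂ ≈ 1.369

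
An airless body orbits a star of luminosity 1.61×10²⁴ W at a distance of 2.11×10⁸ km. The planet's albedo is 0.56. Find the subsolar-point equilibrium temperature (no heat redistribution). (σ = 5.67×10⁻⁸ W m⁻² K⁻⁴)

d = 2.11×10⁸ km = 2.11×10¹¹ m.
Flux: S = L/(4πd²) = 1.61×10²⁴/(4π×(2.11×10¹¹)²) = 2.88 W m⁻².
At the subsolar point the surface absorbs S(1−A) and emits σT⁴ per unit area — no factor of 4, since only the local patch is in balance.
T = [2.88 × 0.44 / 5.67×10⁻⁸]^(1/4) = (2.23×10⁷)^(1/4) = 68.7 K.

T_ss ≈ 68.7 K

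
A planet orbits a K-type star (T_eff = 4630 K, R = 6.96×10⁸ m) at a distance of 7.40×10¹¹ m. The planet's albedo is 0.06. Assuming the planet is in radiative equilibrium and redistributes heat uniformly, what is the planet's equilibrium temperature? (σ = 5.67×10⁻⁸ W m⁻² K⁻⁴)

L = 4πR_⋆²σT_⋆⁴ = 4π(6.96×10⁸)² × 5.67×10⁻⁸ × (4630)⁴ = 1.59×10²⁶ W.
S = L/(4πd²) = 23.0 W m⁻².
Energy balance: absorbed = emitted ⇒ πR²·S(1−A) = 4πR²·σT_eq⁴, so T_eq⁴ = S(1−A)/(4σ).
T_eq = [23.0 × 0.94 / (4 × 5.67×10⁻⁸)]^(1/4) = (9.55×10⁷)^(1/4) = 98.9 K.

T_eq ≈ 98.9 K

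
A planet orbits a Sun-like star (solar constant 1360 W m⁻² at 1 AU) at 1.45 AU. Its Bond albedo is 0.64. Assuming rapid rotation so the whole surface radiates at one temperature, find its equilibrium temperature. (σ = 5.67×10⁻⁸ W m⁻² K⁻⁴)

Flux at 1.45 AU: S = 1360/1.45² = 647 W m⁻².
Energy balance: absorbed = emitted ⇒ πR²·S(1−A) = 4πR²·σT_eq⁴, so T_eq⁴ = S(1−A)/(4σ).
T_eq = [647 × 0.36 / (4 × 5.67×10⁻⁸)]^(1/4) = (1.03×10⁹)^(1/4) = 179 K.

T_eq ≈ 179 K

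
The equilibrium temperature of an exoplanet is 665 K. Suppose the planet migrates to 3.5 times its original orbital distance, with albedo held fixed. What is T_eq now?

T_eq ≈ 355 K

T_eq ∝ L^(1/4) · d^(−1/2).
T′ = 665 / 3.5^(1/2) = 355 K.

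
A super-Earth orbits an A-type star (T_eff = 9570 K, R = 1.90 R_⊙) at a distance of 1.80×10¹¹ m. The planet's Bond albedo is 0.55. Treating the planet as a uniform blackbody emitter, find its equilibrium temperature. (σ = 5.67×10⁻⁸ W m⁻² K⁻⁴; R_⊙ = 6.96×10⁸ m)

T_eq ≈ 475 K

R_⋆ = 1.90 × 6.96×10⁸ = 1.32×10⁹ m.
L = 4πR_⋆²σT_⋆⁴ = 4π(1.32×10⁹)² × 5.67×10⁻⁸ × (9570)⁴ = 1.05×10²⁸ W.
S = L/(4πd²) = 2.57×10⁴ W m⁻².
Energy balance: absorbed = emitted ⇒ πR²·S(1−A) = 4πR²·σT_eq⁴, so T_eq⁴ = S(1−A)/(4σ).
T_eq = [2.57×10⁴ × 0.45 / (4 × 5.67×10⁻⁸)]^(1/4) = (5.09×10¹⁰)^(1/4) = 475 K.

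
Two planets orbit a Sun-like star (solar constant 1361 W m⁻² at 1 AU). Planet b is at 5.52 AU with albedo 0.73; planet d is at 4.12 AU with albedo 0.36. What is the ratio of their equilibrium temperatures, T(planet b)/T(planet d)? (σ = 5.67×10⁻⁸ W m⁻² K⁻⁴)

T₁/T₂ ≈ 0.696

T_eq = [S₀(1−A)/(4σd²)]^(1/4), so T ∝ (1−A)^(1/4) / √d.
T₁ = [1361×0.27/(4×5.67×10⁻⁸×5.52²)]^(1/4) = 85.39 K.
T₂ = [1361×0.64/(4×5.67×10⁻⁸×4.12²)]^(1/4) = 122.65 K.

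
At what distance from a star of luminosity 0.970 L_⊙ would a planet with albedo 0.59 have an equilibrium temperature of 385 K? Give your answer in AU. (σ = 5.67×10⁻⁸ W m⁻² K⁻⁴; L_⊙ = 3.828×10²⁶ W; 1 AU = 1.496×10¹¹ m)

d ≈ 0.330 AU

L = 0.970 × 3.828×10²⁶ = 3.71×10²⁶ W.
From T_eq⁴ = L(1−A)/(16πσd²): d = √[L(1−A)/(16πσT_eq⁴)].
d = √[3.71×10²⁶ × 0.41 / (16π × 5.67×10⁻⁸ × (385)⁴)] = 4.93×10¹⁰ m = 0.330 AU.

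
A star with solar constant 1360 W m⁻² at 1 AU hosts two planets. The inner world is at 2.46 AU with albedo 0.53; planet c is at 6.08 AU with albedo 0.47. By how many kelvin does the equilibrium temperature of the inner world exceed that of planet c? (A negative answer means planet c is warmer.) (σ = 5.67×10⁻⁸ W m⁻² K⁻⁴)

T_eq = [S₀(1−A)/(4σd²)]^(1/4), so T ∝ (1−A)^(1/4) / √d.
T₁ = [1360×0.47/(4×5.67×10⁻⁸×2.46²)]^(1/4) = 146.90 K.
T₂ = [1360×0.53/(4×5.67×10⁻⁸×6.08²)]^(1/4) = 96.29 K.

ΔT ≈ 50.6 K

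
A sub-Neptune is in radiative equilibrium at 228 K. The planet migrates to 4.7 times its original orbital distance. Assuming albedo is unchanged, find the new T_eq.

T_eq ∝ L^(1/4) · d^(−1/2).
T′ = 228 / 4.7^(1/2) = 105 K.

T_eq ≈ 105 K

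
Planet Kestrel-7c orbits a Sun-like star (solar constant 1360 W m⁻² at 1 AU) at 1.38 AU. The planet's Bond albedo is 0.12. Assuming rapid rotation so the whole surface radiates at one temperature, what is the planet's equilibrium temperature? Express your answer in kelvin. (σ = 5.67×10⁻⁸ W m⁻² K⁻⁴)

T_eq ≈ 229 K

Flux at 1.38 AU: S = 1360/1.38² = 714 W m⁻².
Energy balance: absorbed = emitted ⇒ πR²·S(1−A) = 4πR²·σT_eq⁴, so T_eq⁴ = S(1−A)/(4σ).
T_eq = [714 × 0.88 / (4 × 5.67×10⁻⁸)]^(1/4) = (2.77×10⁹)^(1/4) = 229 K.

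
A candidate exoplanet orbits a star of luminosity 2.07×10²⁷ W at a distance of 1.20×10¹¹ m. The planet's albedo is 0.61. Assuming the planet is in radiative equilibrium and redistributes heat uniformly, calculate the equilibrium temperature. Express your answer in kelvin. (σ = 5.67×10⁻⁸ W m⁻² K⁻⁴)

Flux: S = L/(4πd²) = 2.07×10²⁷/(4π×(1.20×10¹¹)²) = 1.14×10⁴ W m⁻².
Energy balance: absorbed = emitted ⇒ πR²·S(1−A) = 4πR²·σT_eq⁴, so T_eq⁴ = S(1−A)/(4σ).
T_eq = [1.14×10⁴ × 0.39 / (4 × 5.67×10⁻⁸)]^(1/4) = (1.97×10¹⁰)^(1/4) = 375 K.

T_eq ≈ 375 K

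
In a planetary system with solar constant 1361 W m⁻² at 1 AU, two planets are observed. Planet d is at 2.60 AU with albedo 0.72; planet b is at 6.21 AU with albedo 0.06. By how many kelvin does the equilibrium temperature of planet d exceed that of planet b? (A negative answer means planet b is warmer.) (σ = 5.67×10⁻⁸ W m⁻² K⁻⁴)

T_eq = [S₀(1−A)/(4σd²)]^(1/4), so T ∝ (1−A)^(1/4) / √d.
T₁ = [1361×0.28/(4×5.67×10⁻⁸×2.60²)]^(1/4) = 125.56 K.
T₂ = [1361×0.94/(4×5.67×10⁻⁸×6.21²)]^(1/4) = 109.97 K.

ΔT ≈ 15.6 K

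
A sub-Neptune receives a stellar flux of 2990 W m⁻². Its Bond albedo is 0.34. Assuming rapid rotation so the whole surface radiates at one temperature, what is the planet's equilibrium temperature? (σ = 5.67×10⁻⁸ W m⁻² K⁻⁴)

Energy balance: absorbed = emitted ⇒ πR²·S(1−A) = 4πR²·σT_eq⁴, so T_eq⁴ = S(1−A)/(4σ).
T_eq = [2990 × 0.66 / (4 × 5.67×10⁻⁸)]^(1/4) = (8.70×10⁹)^(1/4) = 305 K.

T_eq ≈ 305 K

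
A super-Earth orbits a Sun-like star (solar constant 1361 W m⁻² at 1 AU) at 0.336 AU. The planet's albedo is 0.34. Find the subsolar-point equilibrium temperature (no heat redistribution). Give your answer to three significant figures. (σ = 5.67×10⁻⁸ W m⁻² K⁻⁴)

T_ss ≈ 612 K

Flux at 0.336 AU: S = 1361/0.336² = 1.21×10⁴ W m⁻².
At the subsolar point the surface absorbs S(1−A) and emits σT⁴ per unit area — no factor of 4, since only the local patch is in balance.
T = [1.21×10⁴ × 0.66 / 5.67×10⁻⁸]^(1/4) = (1.40×10¹¹)^(1/4) = 612 K.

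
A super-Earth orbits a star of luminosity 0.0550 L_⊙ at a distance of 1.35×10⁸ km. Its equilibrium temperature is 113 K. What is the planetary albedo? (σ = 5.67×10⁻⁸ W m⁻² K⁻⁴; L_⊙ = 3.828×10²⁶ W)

d = 1.35×10⁸ km = 1.35×10¹¹ m.
L = 0.0550 × 3.828×10²⁶ = 2.11×10²⁵ W.
Flux: S = L/(4πd²) = 2.11×10²⁵/(4π×(1.35×10¹¹)²) = 91.9 W m⁻².
From T_eq⁴ = S(1−A)/(4σ): 1−A = 4σT_eq⁴/S.
1−A = 4 × 5.67×10⁻⁸ × (113)⁴ / 91.9 = 0.402.

A ≈ 0.60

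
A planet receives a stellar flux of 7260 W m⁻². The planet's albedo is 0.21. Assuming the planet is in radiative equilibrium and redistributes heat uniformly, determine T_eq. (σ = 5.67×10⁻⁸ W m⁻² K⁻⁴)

T_eq ≈ 399 K

Energy balance: absorbed = emitted ⇒ πR²·S(1−A) = 4πR²·σT_eq⁴, so T_eq⁴ = S(1−A)/(4σ).
T_eq = [7260 × 0.79 / (4 × 5.67×10⁻⁸)]^(1/4) = (2.53×10¹⁰)^(1/4) = 399 K.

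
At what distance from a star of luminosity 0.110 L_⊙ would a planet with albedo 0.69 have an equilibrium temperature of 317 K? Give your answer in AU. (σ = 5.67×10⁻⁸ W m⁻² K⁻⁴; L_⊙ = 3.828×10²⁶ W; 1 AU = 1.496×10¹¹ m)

L = 0.110 × 3.828×10²⁶ = 4.21×10²⁵ W.
From T_eq⁴ = L(1−A)/(16πσd²): d = √[L(1−A)/(16πσT_eq⁴)].
d = √[4.21×10²⁵ × 0.31 / (16π × 5.67×10⁻⁸ × (317)⁴)] = 2.13×10¹⁰ m = 0.142 AU.

d ≈ 0.142 AU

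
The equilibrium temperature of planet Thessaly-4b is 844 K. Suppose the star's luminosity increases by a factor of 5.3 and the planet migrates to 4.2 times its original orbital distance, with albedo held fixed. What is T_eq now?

T_eq ∝ L^(1/4) · d^(−1/2).
T′ = 844 × 5.3^(1/4) / 4.2^(1/2) = 625 K.

T_eq ≈ 625 K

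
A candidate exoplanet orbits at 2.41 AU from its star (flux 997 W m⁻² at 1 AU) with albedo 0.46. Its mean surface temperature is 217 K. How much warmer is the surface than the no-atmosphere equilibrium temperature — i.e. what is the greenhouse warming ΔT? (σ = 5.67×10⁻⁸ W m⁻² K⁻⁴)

ΔT ≈ 74.8 K

S = 997/2.41² = 171.7 W m⁻².
T_eq = [S(1−A)/(4σ)]^(1/4) = [171.7×0.54/(4×5.67×10⁻⁸)]^(1/4) = 142.2 K.
ΔT = T_surf − T_eq = 217 − 142.2.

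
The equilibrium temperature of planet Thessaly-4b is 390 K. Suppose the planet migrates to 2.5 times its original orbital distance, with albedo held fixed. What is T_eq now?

T_eq ≈ 247 K

T_eq ∝ L^(1/4) · d^(−1/2).
T′ = 390 / 2.5^(1/2) = 247 K.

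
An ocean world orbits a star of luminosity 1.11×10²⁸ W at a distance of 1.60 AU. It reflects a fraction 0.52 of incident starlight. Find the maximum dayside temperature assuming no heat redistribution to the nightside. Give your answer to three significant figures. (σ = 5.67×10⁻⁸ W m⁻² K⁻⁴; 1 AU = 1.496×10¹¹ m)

d = 1.60 AU = 2.39×10¹¹ m.
Flux: S = L/(4πd²) = 1.11×10²⁸/(4π×(2.39×10¹¹)²) = 1.54×10⁴ W m⁻².
With no redistribution each surface element balances locally: S(1−A) = σT⁴.
T = [1.54×10⁴ × 0.48 / 5.67×10⁻⁸]^(1/4) = (1.31×10¹¹)^(1/4) = 601 K.

T_ss ≈ 601 K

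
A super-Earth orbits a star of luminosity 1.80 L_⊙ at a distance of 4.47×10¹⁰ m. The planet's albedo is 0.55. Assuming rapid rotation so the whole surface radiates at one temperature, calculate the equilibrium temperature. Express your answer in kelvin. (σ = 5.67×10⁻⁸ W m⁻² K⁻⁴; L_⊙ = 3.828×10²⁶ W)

T_eq ≈ 483 K

L = 1.80 × 3.828×10²⁶ = 6.89×10²⁶ W.
Flux: S = L/(4πd²) = 6.89×10²⁶/(4π×(4.47×10¹⁰)²) = 2.74×10⁴ W m⁻².
Energy balance: absorbed = emitted ⇒ πR²·S(1−A) = 4πR²·σT_eq⁴, so T_eq⁴ = S(1−A)/(4σ).
T_eq = [2.74×10⁴ × 0.45 / (4 × 5.67×10⁻⁸)]^(1/4) = (5.44×10¹⁰)^(1/4) = 483 K.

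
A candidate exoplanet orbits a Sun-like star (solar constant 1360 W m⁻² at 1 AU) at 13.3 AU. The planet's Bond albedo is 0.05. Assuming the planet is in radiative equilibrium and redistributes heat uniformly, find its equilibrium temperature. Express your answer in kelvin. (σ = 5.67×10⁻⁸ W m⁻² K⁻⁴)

T_eq ≈ 75.3 K

Flux at 13.3 AU: S = 1360/13.3² = 7.69 W m⁻².
Energy balance: absorbed = emitted ⇒ πR²·S(1−A) = 4πR²·σT_eq⁴, so T_eq⁴ = S(1−A)/(4σ).
T_eq = [7.69 × 0.95 / (4 × 5.67×10⁻⁸)]^(1/4) = (3.22×10⁷)^(1/4) = 75.3 K.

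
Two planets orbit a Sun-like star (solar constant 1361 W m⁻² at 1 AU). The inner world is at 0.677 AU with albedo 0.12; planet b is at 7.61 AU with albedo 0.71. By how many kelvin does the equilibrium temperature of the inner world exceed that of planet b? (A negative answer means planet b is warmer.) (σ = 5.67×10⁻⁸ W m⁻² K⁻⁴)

T_eq = [S₀(1−A)/(4σd²)]^(1/4), so T ∝ (1−A)^(1/4) / √d.
T₁ = [1361×0.88/(4×5.67×10⁻⁸×0.677²)]^(1/4) = 327.63 K.
T₂ = [1361×0.29/(4×5.67×10⁻⁸×7.61²)]^(1/4) = 74.04 K.

ΔT ≈ 253.6 K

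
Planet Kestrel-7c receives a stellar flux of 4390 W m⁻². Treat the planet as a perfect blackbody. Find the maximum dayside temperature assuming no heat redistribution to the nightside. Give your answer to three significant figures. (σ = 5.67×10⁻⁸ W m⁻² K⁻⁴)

With no redistribution each surface element balances locally: S(1−A) = σT⁴.
T = [4390 × 1.00 / 5.67×10⁻⁸]^(1/4) = (7.74×10¹⁰)^(1/4) = 527 K.

T_ss ≈ 527 K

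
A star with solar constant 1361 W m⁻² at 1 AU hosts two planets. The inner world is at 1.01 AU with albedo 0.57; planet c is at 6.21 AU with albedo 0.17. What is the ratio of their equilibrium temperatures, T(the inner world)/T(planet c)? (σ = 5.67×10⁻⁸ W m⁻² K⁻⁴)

T₁/T₂ ≈ 2.104

T_eq = [S₀(1−A)/(4σd²)]^(1/4), so T ∝ (1−A)^(1/4) / √d.
T₁ = [1361×0.43/(4×5.67×10⁻⁸×1.01²)]^(1/4) = 224.26 K.
T₂ = [1361×0.83/(4×5.67×10⁻⁸×6.21²)]^(1/4) = 106.60 K.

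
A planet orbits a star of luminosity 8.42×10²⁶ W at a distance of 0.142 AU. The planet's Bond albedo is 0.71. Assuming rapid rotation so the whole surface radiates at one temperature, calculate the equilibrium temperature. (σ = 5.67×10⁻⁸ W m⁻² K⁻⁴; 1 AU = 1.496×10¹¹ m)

d = 0.142 AU = 2.12×10¹⁰ m.
Flux: S = L/(4πd²) = 8.42×10²⁶/(4π×(2.12×10¹⁰)²) = 1.48×10⁵ W m⁻².
Energy balance: absorbed = emitted ⇒ πR²·S(1−A) = 4πR²·σT_eq⁴, so T_eq⁴ = S(1−A)/(4σ).
T_eq = [1.48×10⁵ × 0.29 / (4 × 5.67×10⁻⁸)]^(1/4) = (1.90×10¹¹)^(1/4) = 660 K.

T_eq ≈ 660 K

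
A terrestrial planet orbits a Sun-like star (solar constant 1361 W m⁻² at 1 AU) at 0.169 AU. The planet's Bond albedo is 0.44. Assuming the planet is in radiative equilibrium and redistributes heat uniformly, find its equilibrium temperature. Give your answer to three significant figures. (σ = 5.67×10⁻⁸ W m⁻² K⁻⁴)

Flux at 0.169 AU: S = 1361/0.169² = 4.77×10⁴ W m⁻².
Energy balance: absorbed = emitted ⇒ πR²·S(1−A) = 4πR²·σT_eq⁴, so T_eq⁴ = S(1−A)/(4σ).
T_eq = [4.77×10⁴ × 0.56 / (4 × 5.67×10⁻⁸)]^(1/4) = (1.18×10¹¹)^(1/4) = 586 K.

T_eq ≈ 586 K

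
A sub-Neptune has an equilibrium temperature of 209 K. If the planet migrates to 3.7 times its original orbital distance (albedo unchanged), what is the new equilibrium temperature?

T_eq ≈ 109 K

T_eq ∝ L^(1/4) · d^(−1/2).
T′ = 209 / 3.7^(1/2) = 109 K.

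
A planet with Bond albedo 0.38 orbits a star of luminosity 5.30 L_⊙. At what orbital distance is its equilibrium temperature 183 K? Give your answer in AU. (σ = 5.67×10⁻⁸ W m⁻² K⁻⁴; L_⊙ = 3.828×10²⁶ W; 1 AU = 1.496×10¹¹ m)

d ≈ 4.19 AU

L = 5.30 × 3.828×10²⁶ = 2.03×10²⁷ W.
From T_eq⁴ = L(1−A)/(16πσd²): d = √[L(1−A)/(16πσT_eq⁴)].
d = √[2.03×10²⁷ × 0.62 / (16π × 5.67×10⁻⁸ × (183)⁴)] = 6.27×10¹¹ m = 4.19 AU.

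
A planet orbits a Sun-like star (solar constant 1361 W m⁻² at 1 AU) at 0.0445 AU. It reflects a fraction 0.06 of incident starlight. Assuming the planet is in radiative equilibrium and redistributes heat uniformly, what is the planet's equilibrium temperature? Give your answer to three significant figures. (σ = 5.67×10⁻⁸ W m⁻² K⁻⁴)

Flux at 0.0445 AU: S = 1361/0.0445² = 6.87×10⁵ W m⁻².
Energy balance: absorbed = emitted ⇒ πR²·S(1−A) = 4πR²·σT_eq⁴, so T_eq⁴ = S(1−A)/(4σ).
T_eq = [6.87×10⁵ × 0.94 / (4 × 5.67×10⁻⁸)]^(1/4) = (2.85×10¹²)^(1/4) = 1300 K.

T_eq ≈ 1300 K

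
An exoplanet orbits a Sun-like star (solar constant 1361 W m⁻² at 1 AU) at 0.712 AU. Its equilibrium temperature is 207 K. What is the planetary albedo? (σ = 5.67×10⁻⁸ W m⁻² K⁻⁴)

Flux at 0.712 AU: S = 1361/0.712² = 2680 W m⁻².
From T_eq⁴ = S(1−A)/(4σ): 1−A = 4σT_eq⁴/S.
1−A = 4 × 5.67×10⁻⁸ × (207)⁴ / 2680 = 0.155.

A ≈ 0.84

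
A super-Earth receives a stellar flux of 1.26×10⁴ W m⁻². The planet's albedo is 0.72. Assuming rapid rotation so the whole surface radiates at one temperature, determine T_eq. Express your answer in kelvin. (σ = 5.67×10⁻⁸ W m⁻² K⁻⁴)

Energy balance: absorbed = emitted ⇒ πR²·S(1−A) = 4πR²·σT_eq⁴, so T_eq⁴ = S(1−A)/(4σ).
T_eq = [1.26×10⁴ × 0.28 / (4 × 5.67×10⁻⁸)]^(1/4) = (1.56×10¹⁰)^(1/4) = 353 K.

T_eq ≈ 353 K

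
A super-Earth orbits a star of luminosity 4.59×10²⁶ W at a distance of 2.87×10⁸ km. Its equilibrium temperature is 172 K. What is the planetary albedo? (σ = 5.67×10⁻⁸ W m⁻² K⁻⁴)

A ≈ 0.55

d = 2.87×10⁸ km = 2.87×10¹¹ m.
Flux: S = L/(4πd²) = 4.59×10²⁶/(4π×(2.87×10¹¹)²) = 443 W m⁻².
From T_eq⁴ = S(1−A)/(4σ): 1−A = 4σT_eq⁴/S.
1−A = 4 × 5.67×10⁻⁸ × (172)⁴ / 443 = 0.448.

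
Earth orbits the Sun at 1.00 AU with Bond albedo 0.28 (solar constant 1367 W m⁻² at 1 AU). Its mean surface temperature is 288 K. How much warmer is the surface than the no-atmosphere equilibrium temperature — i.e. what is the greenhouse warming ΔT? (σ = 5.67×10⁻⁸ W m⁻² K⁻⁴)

ΔT ≈ 31.3 K

S = 1367/1.00² = 1367 W m⁻².
T_eq = [S(1−A)/(4σ)]^(1/4) = [1367×0.72/(4×5.67×10⁻⁸)]^(1/4) = 256.7 K.
ΔT = T_surf − T_eq = 288 − 256.7.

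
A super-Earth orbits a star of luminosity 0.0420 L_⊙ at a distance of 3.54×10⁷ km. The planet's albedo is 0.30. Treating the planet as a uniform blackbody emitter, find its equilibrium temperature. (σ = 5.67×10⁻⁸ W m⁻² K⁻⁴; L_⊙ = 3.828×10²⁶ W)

d = 3.54×10⁷ km = 3.54×10¹⁰ m.
L = 0.0420 × 3.828×10²⁶ = 1.61×10²⁵ W.
Flux: S = L/(4πd²) = 1.61×10²⁵/(4π×(3.54×10¹⁰)²) = 1020 W m⁻².
Energy balance: absorbed = emitted ⇒ πR²·S(1−A) = 4πR²·σT_eq⁴, so T_eq⁴ = S(1−A)/(4σ).
T_eq = [1020 × 0.70 / (4 × 5.67×10⁻⁸)]^(1/4) = (3.15×10⁹)^(1/4) = 237 K.

T_eq ≈ 237 K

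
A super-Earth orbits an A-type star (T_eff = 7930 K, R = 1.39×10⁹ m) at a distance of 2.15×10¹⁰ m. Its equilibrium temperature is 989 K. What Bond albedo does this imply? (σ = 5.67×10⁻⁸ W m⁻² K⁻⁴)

A ≈ 0.77

L = 4πR_⋆²σT_⋆⁴ = 4π(1.39×10⁹)² × 5.67×10⁻⁸ × (7930)⁴ = 5.44×10²⁷ W.
S = L/(4πd²) = 9.37×10⁵ W m⁻².
From T_eq⁴ = S(1−A)/(4σ): 1−A = 4σT_eq⁴/S.
1−A = 4 × 5.67×10⁻⁸ × (989)⁴ / 9.37×10⁵ = 0.232.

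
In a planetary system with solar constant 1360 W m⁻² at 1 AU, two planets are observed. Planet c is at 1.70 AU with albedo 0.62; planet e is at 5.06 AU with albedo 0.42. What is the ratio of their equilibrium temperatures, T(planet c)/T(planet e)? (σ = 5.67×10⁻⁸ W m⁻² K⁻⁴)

T_eq = [S₀(1−A)/(4σd²)]^(1/4), so T ∝ (1−A)^(1/4) / √d.
T₁ = [1360×0.38/(4×5.67×10⁻⁸×1.70²)]^(1/4) = 167.57 K.
T₂ = [1360×0.58/(4×5.67×10⁻⁸×5.06²)]^(1/4) = 107.96 K.

T₁/T₂ ≈ 1.552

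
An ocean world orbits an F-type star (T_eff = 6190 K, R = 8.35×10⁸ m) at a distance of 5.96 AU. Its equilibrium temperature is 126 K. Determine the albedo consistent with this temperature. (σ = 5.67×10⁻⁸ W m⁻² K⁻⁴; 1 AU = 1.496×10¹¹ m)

d = 5.96 AU = 8.92×10¹¹ m.
L = 4πR_⋆²σT_⋆⁴ = 4π(8.35×10⁸)² × 5.67×10⁻⁸ × (6190)⁴ = 7.29×10²⁶ W.
S = L/(4πd²) = 73.0 W m⁻².
From T_eq⁴ = S(1−A)/(4σ): 1−A = 4σT_eq⁴/S.
1−A = 4 × 5.67×10⁻⁸ × (126)⁴ / 73.0 = 0.783.

A ≈ 0.22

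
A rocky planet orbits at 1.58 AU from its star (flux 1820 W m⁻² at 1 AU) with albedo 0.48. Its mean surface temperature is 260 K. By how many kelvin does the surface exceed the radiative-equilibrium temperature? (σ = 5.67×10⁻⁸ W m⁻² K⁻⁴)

ΔT ≈ 57.8 K

S = 1820/1.58² = 729.0 W m⁻².
T_eq = [S(1−A)/(4σ)]^(1/4) = [729.0×0.52/(4×5.67×10⁻⁸)]^(1/4) = 202.2 K.
ΔT = T_surf − T_eq = 260 − 202.2.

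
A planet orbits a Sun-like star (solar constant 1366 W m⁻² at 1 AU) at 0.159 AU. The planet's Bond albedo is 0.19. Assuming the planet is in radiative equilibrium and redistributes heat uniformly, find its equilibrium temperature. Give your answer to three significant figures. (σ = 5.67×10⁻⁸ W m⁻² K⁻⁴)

T_eq ≈ 663 K

Flux at 0.159 AU: S = 1366/0.159² = 5.40×10⁴ W m⁻².
Energy balance: absorbed = emitted ⇒ πR²·S(1−A) = 4πR²·σT_eq⁴, so T_eq⁴ = S(1−A)/(4σ).
T_eq = [5.40×10⁴ × 0.81 / (4 × 5.67×10⁻⁸)]^(1/4) = (1.93×10¹¹)^(1/4) = 663 K.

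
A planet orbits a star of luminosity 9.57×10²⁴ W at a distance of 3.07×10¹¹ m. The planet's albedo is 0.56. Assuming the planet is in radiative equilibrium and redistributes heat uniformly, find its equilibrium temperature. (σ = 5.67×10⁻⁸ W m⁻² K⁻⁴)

Flux: S = L/(4πd²) = 9.57×10²⁴/(4π×(3.07×10¹¹)²) = 8.08 W m⁻².
Energy balance: absorbed = emitted ⇒ πR²·S(1−A) = 4πR²·σT_eq⁴, so T_eq⁴ = S(1−A)/(4σ).
T_eq = [8.08 × 0.44 / (4 × 5.67×10⁻⁸)]^(1/4) = (1.57×10⁷)^(1/4) = 62.9 K.

T_eq ≈ 62.9 K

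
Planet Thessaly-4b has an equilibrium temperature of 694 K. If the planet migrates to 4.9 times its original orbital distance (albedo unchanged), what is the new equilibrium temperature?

T_eq ∝ L^(1/4) · d^(−1/2).
T′ = 694 / 4.9^(1/2) = 314 K.

T_eq ≈ 314 K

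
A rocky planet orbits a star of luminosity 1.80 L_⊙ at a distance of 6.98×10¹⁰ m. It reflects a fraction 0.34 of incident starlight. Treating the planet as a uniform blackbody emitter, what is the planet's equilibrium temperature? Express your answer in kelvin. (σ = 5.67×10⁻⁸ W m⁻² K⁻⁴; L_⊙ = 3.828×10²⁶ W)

L = 1.80 × 3.828×10²⁶ = 6.89×10²⁶ W.
Flux: S = L/(4πd²) = 6.89×10²⁶/(4π×(6.98×10¹⁰)²) = 1.13×10⁴ W m⁻².
Energy balance: absorbed = emitted ⇒ πR²·S(1−A) = 4πR²·σT_eq⁴, so T_eq⁴ = S(1−A)/(4σ).
T_eq = [1.13×10⁴ × 0.66 / (4 × 5.67×10⁻⁸)]^(1/4) = (3.28×10¹⁰)^(1/4) = 425 K.

T_eq ≈ 425 K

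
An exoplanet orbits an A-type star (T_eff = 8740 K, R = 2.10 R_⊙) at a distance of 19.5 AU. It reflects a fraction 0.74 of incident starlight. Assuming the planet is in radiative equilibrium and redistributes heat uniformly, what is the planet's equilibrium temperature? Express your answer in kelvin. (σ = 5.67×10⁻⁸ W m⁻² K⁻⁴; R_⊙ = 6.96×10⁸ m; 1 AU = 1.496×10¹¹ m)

T_eq ≈ 98.8 K

R_⋆ = 2.10 × 6.96×10⁸ = 1.46×10⁹ m.
d = 19.5 AU = 2.92×10¹² m.
L = 4πR_⋆²σT_⋆⁴ = 4π(1.46×10⁹)² × 5.67×10⁻⁸ × (8740)⁴ = 8.88×10²⁷ W.
S = L/(4πd²) = 83.1 W m⁻².
Energy balance: absorbed = emitted ⇒ πR²·S(1−A) = 4πR²·σT_eq⁴, so T_eq⁴ = S(1−A)/(4σ).
T_eq = [83.1 × 0.26 / (4 × 5.67×10⁻⁸)]^(1/4) = (9.52×10⁷)^(1/4) = 98.8 K.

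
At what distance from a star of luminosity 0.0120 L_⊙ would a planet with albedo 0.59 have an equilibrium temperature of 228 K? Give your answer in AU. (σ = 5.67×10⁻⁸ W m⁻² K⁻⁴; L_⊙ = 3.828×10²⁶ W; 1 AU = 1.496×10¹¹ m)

L = 0.0120 × 3.828×10²⁶ = 4.59×10²⁴ W.
From T_eq⁴ = L(1−A)/(16πσd²): d = √[L(1−A)/(16πσT_eq⁴)].
d = √[4.59×10²⁴ × 0.41 / (16π × 5.67×10⁻⁸ × (228)⁴)] = 1.56×10¹⁰ m = 0.105 AU.

d ≈ 0.105 AU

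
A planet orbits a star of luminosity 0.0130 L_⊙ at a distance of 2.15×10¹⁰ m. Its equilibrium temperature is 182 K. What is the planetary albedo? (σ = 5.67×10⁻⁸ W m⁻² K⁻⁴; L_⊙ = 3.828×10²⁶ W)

L = 0.0130 × 3.828×10²⁶ = 4.98×10²⁴ W.
Flux: S = L/(4πd²) = 4.98×10²⁴/(4π×(2.15×10¹⁰)²) = 857 W m⁻².
From T_eq⁴ = S(1−A)/(4σ): 1−A = 4σT_eq⁴/S.
1−A = 4 × 5.67×10⁻⁸ × (182)⁴ / 857 = 0.290.

A ≈ 0.71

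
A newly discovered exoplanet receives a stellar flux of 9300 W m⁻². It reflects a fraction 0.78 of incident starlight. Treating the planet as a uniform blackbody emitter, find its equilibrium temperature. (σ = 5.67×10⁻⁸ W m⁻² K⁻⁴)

T_eq ≈ 308 K

Energy balance: absorbed = emitted ⇒ πR²·S(1−A) = 4πR²·σT_eq⁴, so T_eq⁴ = S(1−A)/(4σ).
T_eq = [9300 × 0.22 / (4 × 5.67×10⁻⁸)]^(1/4) = (9.02×10⁹)^(1/4) = 308 K.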